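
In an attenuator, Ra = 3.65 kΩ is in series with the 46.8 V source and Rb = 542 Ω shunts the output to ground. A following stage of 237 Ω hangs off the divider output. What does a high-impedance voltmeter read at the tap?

The load sits in parallel with Rb: Rb‖R_L = (542 × 237) / (542 + 237) = 164.9 Ω.
V_out = 46.8 × 164.9 / (3650 + 164.9) = 46.8 × 164.9/3815 = 2.02 V.

V_out ≈ 2.02 V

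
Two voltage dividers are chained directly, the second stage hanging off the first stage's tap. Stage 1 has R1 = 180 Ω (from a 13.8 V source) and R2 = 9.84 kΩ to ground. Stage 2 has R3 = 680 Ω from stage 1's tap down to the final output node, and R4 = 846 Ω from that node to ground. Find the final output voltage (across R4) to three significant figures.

Stage 2 presents R3+R4 = 1526 Ω as a load on stage 1's tap.
Stage 1's lower leg becomes R2‖(R3+R4) = 1321 Ω, so V_mid = 13.8 × 1321/1501 = 12.15 V.
Stage 2 is itself unloaded: V_out = V_mid × R4/(R3+R4) = 12.15 × 846/1526 = 6.73 V.

V_out ≈ 6.73 V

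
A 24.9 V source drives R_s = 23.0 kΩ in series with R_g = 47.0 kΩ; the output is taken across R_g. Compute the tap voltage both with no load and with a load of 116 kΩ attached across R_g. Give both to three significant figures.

Open-circuit: V = 24.9 × 47.0/(23.0 + 47.0) = 16.7 V.
With the load, R_g becomes R_g‖R_L = 33.45 kΩ, so V = 24.9 × 33.45/56.45 = 14.8 V.

Unloaded: 16.7 V; loaded: 14.8 V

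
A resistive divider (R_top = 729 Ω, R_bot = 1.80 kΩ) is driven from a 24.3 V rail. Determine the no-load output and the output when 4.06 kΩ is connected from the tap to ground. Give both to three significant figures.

Unloaded: 17.3 V; loaded: 15.3 V

Open-circuit: V = 24.3 × 1800/(729 + 1800) = 17.3 V.
With the load, R_bot becomes R_bot‖R_L = 1247 Ω, so V = 24.3 × 1247/1976 = 15.3 V.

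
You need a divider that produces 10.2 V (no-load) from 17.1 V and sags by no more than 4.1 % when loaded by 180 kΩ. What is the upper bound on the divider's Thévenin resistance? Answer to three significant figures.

Loading drop = R_th/(R_th + R_L) ≤ 0.0410, so R_th ≤ R_L · ε/(1−ε) = 180 kΩ × 0.0410/0.9590 = 7.70 kΩ.

R_th ≤ 7.70 kΩ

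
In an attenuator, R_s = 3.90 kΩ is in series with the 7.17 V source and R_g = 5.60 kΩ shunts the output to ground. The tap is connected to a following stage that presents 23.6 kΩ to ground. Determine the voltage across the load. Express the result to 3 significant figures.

The load sits in parallel with R_g: R_g‖R_L = (5.60 × 23.6) / (5.60 + 23.6) = 4.526 kΩ.
V_out = 7.17 × 4.526 / (3.90 + 4.526) = 7.17 × 4.526/8.426 = 3.85 V.

V_out ≈ 3.85 V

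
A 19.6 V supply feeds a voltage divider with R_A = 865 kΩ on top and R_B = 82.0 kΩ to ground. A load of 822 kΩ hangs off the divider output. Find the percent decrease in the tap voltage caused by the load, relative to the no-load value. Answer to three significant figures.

8.35 %

The divider's output (Thévenin) resistance is R_A‖R_B = 74.90 kΩ.
Fractional drop under load = R_th/(R_th + R_L) = 74.90 / (74.90 + 822) = 0.08351.
So the output falls by 8.35 %.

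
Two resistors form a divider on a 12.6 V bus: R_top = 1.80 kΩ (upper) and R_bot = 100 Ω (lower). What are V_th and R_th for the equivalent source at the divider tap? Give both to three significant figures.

V_th is the open-circuit tap voltage: 12.6 × 100/(1800 + 100) = 0.663 V.
With the supply zeroed, R_top and R_bot appear in parallel from the tap: R_th = R_top‖R_bot = (1800 × 100)/1900 = 94.7 Ω.

V_th = 0.663 V, R_th = 94.7 Ω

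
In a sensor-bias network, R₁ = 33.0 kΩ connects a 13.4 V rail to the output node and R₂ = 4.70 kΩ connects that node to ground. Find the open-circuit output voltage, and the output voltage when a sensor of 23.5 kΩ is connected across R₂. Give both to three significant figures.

Unloaded: 1.67 V; loaded: 1.42 V

Open-circuit: V = 13.4 × 4.70/(33.0 + 4.70) = 1.67 V.
With the load, R₂ becomes R₂‖R_L = 3.917 kΩ, so V = 13.4 × 3.917/36.92 = 1.42 V.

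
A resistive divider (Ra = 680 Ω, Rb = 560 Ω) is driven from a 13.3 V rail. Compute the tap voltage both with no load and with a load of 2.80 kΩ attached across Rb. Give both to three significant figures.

Open-circuit: V = 13.3 × 560/(680 + 560) = 6.01 V.
With the load, Rb becomes Rb‖R_L = 466.7 Ω, so V = 13.3 × 466.7/1147 = 5.41 V.

Unloaded: 6.01 V; loaded: 5.41 V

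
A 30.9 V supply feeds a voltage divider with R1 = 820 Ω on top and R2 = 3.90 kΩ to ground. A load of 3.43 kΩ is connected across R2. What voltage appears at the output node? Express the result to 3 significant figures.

V_out ≈ 21.3 V

The load sits in parallel with R2: R2‖R_L = (3900 × 3430) / (3900 + 3430) = 1825 Ω.
V_out = 30.9 × 1825 / (820 + 1825) = 30.9 × 1825/2645 = 21.3 V.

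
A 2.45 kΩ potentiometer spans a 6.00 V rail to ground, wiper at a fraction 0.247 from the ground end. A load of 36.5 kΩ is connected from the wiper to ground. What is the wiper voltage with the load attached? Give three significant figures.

V ≈ 1.46 V

The wiper splits the pot into (1−α)R = 1845 Ω above and αR = 605.1 Ω below.
Lower section ‖ load = 595.3 Ω.
V_wiper = 6.00 × 595.3/(1845 + 595.3) = 1.46 V.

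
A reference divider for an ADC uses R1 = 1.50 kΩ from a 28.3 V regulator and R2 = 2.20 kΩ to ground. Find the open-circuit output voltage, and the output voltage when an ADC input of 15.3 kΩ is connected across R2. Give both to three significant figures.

Open-circuit: V = 28.3 × 2.20/(1.50 + 2.20) = 16.8 V.
With the load, R2 becomes R2‖R_L = 1.923 kΩ, so V = 28.3 × 1.923/3.423 = 15.9 V.

Unloaded: 16.8 V; loaded: 15.9 V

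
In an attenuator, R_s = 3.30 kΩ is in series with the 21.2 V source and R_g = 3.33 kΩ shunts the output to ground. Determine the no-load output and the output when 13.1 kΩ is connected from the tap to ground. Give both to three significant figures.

Unloaded: 10.6 V; loaded: 9.45 V

Open-circuit: V = 21.2 × 3.33/(3.30 + 3.33) = 10.6 V.
With the load, R_g becomes R_g‖R_L = 2.655 kΩ, so V = 21.2 × 2.655/5.955 = 9.45 V.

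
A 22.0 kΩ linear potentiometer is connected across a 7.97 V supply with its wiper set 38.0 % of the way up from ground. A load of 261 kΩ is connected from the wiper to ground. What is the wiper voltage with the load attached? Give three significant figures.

The wiper splits the pot into (1−α)R = 13.64 kΩ above and αR = 8.360 kΩ below.
Lower section ‖ load = 8.101 kΩ.
V_wiper = 7.97 × 8.101/(13.64 + 8.101) = 2.97 V.

V ≈ 2.97 V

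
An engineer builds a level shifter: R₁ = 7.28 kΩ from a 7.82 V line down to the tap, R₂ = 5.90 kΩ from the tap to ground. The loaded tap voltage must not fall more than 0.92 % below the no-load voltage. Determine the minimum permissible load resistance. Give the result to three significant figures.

Output resistance R_th = R₁‖R₂ = (7.28 × 5.90)/13.18 = 3.259 kΩ.
The fractional drop is R_th/(R_th + R_L); requiring this ≤ 0.00920 gives R_L ≥ R_th(1/0.00920 − 1) = 3.259 × 107.7 = 351 kΩ.

R_L(min) ≈ 351 kΩ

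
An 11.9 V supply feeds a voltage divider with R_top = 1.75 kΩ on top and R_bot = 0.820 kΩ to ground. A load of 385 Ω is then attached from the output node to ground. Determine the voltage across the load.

V_out ≈ 1.55 V

The load sits in parallel with R_bot: R_bot‖R_L = (820 × 385) / (820 + 385) = 262.0 Ω.
V_out = 11.9 × 262.0 / (1750 + 262.0) = 11.9 × 262.0/2012 = 1.55 V.
(Unloaded it would have been 3.80 V.)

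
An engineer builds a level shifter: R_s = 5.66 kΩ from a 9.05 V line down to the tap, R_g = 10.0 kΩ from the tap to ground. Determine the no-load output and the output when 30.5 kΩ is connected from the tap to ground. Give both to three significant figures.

Open-circuit: V = 9.05 × 10.0/(5.66 + 10.0) = 5.78 V.
With the load, R_g becomes R_g‖R_L = 7.531 kΩ, so V = 9.05 × 7.531/13.19 = 5.17 V.

Unloaded: 5.78 V; loaded: 5.17 V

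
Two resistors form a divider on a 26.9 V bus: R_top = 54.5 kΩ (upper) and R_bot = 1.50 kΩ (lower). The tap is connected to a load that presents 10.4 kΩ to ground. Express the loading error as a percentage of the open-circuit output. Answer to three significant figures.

12.3 %

The divider's output (Thévenin) resistance is R_top‖R_bot = 1.460 kΩ.
Fractional drop under load = R_th/(R_th + R_L) = 1.460 / (1.460 + 10.4) = 0.1231.
So the output falls by 12.3 %.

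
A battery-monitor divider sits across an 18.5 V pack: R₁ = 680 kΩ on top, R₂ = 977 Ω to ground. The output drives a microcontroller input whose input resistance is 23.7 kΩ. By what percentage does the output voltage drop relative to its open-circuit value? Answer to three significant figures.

3.95 %

The divider's output (Thévenin) resistance is R₁‖R₂ = 975.6 Ω.
Fractional drop under load = R_th/(R_th + R_L) = 975.6 / (975.6 + 23700) = 0.03954.
So the output falls by 3.95 %.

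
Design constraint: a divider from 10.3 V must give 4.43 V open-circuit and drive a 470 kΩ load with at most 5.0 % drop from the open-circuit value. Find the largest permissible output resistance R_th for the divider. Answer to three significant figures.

R_th ≤ 24.7 kΩ

Loading drop = R_th/(R_th + R_L) ≤ 0.0500, so R_th ≤ R_L · ε/(1−ε) = 470 kΩ × 0.0500/0.9500 = 24.7 kΩ.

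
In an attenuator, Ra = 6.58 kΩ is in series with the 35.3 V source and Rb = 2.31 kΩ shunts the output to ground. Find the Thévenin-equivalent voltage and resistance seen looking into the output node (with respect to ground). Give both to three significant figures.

V_th is the open-circuit tap voltage: 35.3 × 2.31/(6.58 + 2.31) = 9.17 V.
With the supply zeroed, Ra and Rb appear in parallel from the tap: R_th = Ra‖Rb = (6.58 × 2.31)/8.890 = 1.71 kΩ.

V_th = 9.17 V, R_th = 1.71 kΩ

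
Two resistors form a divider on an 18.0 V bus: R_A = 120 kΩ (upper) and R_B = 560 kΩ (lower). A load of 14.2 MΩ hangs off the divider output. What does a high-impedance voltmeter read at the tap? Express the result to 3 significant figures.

V_out ≈ 14.7 V

The load sits in parallel with R_B: R_B‖R_L = (560 × 14200) / (560 + 14200) = 538.8 kΩ.
V_out = 18.0 × 538.8 / (120 + 538.8) = 18.0 × 538.8/658.8 = 14.7 V.
(Unloaded it would have been 14.8 V.)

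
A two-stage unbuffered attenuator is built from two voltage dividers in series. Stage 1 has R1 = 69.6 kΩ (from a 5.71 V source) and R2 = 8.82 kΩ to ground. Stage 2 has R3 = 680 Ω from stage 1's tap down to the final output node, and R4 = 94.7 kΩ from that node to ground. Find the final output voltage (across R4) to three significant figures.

Stage 2 presents R3+R4 = 95380 Ω as a load on stage 1's tap.
Stage 1's lower leg becomes R2‖(R3+R4) = 8073 Ω, so V_mid = 5.71 × 8073/77670 = 0.5935 V.
Stage 2 is itself unloaded: V_out = V_mid × R4/(R3+R4) = 0.5935 × 94700/95380 = 0.589 V.

V_out ≈ 0.589 V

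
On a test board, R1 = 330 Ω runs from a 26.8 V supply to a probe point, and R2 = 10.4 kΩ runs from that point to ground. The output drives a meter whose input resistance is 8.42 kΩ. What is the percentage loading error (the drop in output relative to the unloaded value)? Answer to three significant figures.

The divider's output (Thévenin) resistance is R1‖R2 = 319.9 Ω.
Fractional drop under load = R_th/(R_th + R_L) = 319.9 / (319.9 + 8420) = 0.03660.
So the output falls by 3.66 %.

3.66 %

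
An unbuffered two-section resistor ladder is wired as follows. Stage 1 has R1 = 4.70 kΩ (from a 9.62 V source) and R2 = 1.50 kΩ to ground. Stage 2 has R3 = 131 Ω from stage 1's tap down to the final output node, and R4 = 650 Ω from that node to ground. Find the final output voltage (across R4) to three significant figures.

Stage 2 presents R3+R4 = 781.0 Ω as a load on stage 1's tap.
Stage 1's lower leg becomes R2‖(R3+R4) = 513.6 Ω, so V_mid = 9.62 × 513.6/5214 = 0.9477 V.
Stage 2 is itself unloaded: V_out = V_mid × R4/(R3+R4) = 0.9477 × 650/781.0 = 0.789 V.

V_out ≈ 0.789 V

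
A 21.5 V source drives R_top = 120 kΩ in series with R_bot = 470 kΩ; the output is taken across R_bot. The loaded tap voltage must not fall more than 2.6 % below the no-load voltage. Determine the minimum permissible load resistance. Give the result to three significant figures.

R_L(min) ≈ 3.58 MΩ

Output resistance R_th = R_top‖R_bot = (120 × 470)/590.0 = 95.59 kΩ.
The fractional drop is R_th/(R_th + R_L); requiring this ≤ 0.0260 gives R_L ≥ R_th(1/0.0260 − 1) = 95.59 × 37.46 = 3.58 MΩ.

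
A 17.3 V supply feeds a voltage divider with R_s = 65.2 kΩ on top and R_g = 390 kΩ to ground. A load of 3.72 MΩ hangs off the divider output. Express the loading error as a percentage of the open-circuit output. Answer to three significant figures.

1.48 %

The divider's output (Thévenin) resistance is R_s‖R_g = 55.86 kΩ.
Fractional drop under load = R_th/(R_th + R_L) = 55.86 / (55.86 + 3720) = 0.01479.
So the output falls by 1.48 %.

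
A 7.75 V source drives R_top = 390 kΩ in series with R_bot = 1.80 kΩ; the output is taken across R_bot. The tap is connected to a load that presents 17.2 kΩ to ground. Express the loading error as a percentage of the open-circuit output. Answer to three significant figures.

Unloaded V = 7.75 × 1.80/391.8 = 0.035605 V.
Loaded: R_bot‖R_L = 1.629 kΩ, giving V = 7.75 × 1.629/391.6 = 0.032246 V.
Drop = (0.035605 − 0.032246) / 0.035605 = 9.43 %.

9.43 %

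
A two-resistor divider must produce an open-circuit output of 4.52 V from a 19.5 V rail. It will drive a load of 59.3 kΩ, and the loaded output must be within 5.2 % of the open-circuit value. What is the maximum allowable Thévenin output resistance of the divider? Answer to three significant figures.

Loading drop = R_th/(R_th + R_L) ≤ 0.0520, so R_th ≤ R_L · ε/(1−ε) = 59.3 kΩ × 0.0520/0.9480 = 3.25 kΩ.

R_th ≤ 3.25 kΩ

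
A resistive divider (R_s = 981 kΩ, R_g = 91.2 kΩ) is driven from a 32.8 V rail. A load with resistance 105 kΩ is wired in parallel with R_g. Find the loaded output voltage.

V_out ≈ 1.55 V

The load sits in parallel with R_g: R_g‖R_L = (91.2 × 105) / (91.2 + 105) = 48.81 kΩ.
V_out = 32.8 × 48.81 / (981 + 48.81) = 32.8 × 48.81/1030 = 1.55 V.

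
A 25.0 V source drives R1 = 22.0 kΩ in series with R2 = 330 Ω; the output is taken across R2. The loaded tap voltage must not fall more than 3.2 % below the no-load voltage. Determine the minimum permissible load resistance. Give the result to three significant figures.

R_L(min) ≈ 9.83 kΩ

Output resistance R_th = R1‖R2 = (22000 × 330)/22330 = 325.1 Ω.
The fractional drop is R_th/(R_th + R_L); requiring this ≤ 0.0320 gives R_L ≥ R_th(1/0.0320 − 1) = 325.1 × 30.25 = 9.83 kΩ.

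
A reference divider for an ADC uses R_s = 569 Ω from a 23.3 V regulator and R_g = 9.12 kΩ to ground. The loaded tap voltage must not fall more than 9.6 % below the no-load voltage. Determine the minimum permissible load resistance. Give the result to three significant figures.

R_L(min) ≈ 5.04 kΩ

Output resistance R_th = R_s‖R_g = (569 × 9120)/9689 = 535.6 Ω.
The fractional drop is R_th/(R_th + R_L); requiring this ≤ 0.0960 gives R_L ≥ R_th(1/0.0960 − 1) = 535.6 × 9.417 = 5.04 kΩ.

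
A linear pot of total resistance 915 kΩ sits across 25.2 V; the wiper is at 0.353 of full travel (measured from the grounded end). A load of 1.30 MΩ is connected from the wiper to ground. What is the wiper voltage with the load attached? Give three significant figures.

The wiper splits the pot into (1−α)R = 592.0 kΩ above and αR = 323.0 kΩ below.
Lower section ‖ load = 258.7 kΩ.
V_wiper = 25.2 × 258.7/(592.0 + 258.7) = 7.66 V.

V ≈ 7.66 V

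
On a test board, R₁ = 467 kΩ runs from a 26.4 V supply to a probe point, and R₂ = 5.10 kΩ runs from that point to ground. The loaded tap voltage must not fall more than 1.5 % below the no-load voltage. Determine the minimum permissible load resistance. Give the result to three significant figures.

R_L(min) ≈ 331 kΩ

Output resistance R_th = R₁‖R₂ = (467 × 5.10)/472.1 = 5.045 kΩ.
The fractional drop is R_th/(R_th + R_L); requiring this ≤ 0.0150 gives R_L ≥ R_th(1/0.0150 − 1) = 5.045 × 65.67 = 331 kΩ.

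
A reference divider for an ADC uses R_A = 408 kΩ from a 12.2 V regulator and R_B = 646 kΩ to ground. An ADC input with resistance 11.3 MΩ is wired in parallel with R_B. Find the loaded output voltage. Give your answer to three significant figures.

The load sits in parallel with R_B: R_B‖R_L = (646 × 11300) / (646 + 11300) = 611.1 kΩ.
V_out = 12.2 × 611.1 / (408 + 611.1) = 12.2 × 611.1/1019 = 7.32 V.

V_out ≈ 7.32 V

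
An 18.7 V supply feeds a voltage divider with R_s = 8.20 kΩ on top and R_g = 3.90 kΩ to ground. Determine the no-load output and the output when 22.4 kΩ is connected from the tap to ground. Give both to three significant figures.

Unloaded: 6.03 V; loaded: 5.39 V

Open-circuit: V = 18.7 × 3.90/(8.20 + 3.90) = 6.03 V.
With the load, R_g becomes R_g‖R_L = 3.322 kΩ, so V = 18.7 × 3.322/11.52 = 5.39 V.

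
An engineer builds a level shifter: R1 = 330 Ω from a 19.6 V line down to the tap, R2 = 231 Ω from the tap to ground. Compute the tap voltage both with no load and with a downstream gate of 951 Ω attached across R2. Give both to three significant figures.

Open-circuit: V = 19.6 × 231/(330 + 231) = 8.07 V.
With the load, R2 becomes R2‖R_L = 185.9 Ω, so V = 19.6 × 185.9/515.9 = 7.06 V.

Unloaded: 8.07 V; loaded: 7.06 V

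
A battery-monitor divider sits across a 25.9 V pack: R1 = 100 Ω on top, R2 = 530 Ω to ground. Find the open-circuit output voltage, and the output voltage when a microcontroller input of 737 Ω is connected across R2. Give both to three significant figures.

Open-circuit: V = 25.9 × 530/(100 + 530) = 21.8 V.
With the load, R2 becomes R2‖R_L = 308.3 Ω, so V = 25.9 × 308.3/408.3 = 19.6 V.

Unloaded: 21.8 V; loaded: 19.6 V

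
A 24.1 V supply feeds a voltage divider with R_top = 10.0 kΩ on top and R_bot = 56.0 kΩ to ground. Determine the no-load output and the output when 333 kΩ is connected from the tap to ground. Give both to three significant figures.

Open-circuit: V = 24.1 × 56.0/(10.0 + 56.0) = 20.4 V.
With the load, R_bot becomes R_bot‖R_L = 47.94 kΩ, so V = 24.1 × 47.94/57.94 = 19.9 V.

Unloaded: 20.4 V; loaded: 19.9 V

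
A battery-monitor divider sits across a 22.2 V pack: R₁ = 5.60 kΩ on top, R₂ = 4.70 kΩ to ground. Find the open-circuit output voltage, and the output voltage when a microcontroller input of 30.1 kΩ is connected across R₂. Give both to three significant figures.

Open-circuit: V = 22.2 × 4.70/(5.60 + 4.70) = 10.1 V.
With the load, R₂ becomes R₂‖R_L = 4.065 kΩ, so V = 22.2 × 4.065/9.665 = 9.34 V.

Unloaded: 10.1 V; loaded: 9.34 V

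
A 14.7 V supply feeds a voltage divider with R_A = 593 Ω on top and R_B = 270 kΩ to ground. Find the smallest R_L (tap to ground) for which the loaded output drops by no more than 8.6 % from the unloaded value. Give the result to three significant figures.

R_L(min) ≈ 6.29 kΩ

Output resistance R_th = R_A‖R_B = (593 × 270000)/270600 = 591.7 Ω.
The fractional drop is R_th/(R_th + R_L); requiring this ≤ 0.0860 gives R_L ≥ R_th(1/0.0860 − 1) = 591.7 × 10.63 = 6.29 kΩ.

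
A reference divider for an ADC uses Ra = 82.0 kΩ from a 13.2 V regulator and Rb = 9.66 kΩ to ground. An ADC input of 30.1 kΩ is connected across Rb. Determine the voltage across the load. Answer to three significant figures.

V_out ≈ 1.08 V

The load sits in parallel with Rb: Rb‖R_L = (9.66 × 30.1) / (9.66 + 30.1) = 7.313 kΩ.
V_out = 13.2 × 7.313 / (82.0 + 7.313) = 13.2 × 7.313/89.31 = 1.08 V.
(Unloaded it would have been 1.39 V.)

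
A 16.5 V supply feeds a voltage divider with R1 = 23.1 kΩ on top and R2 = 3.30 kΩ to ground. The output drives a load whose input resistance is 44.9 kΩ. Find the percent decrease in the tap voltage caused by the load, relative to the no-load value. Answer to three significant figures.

6.04 %

The divider's output (Thévenin) resistance is R1‖R2 = 2.888 kΩ.
Fractional drop under load = R_th/(R_th + R_L) = 2.888 / (2.888 + 44.9) = 0.06042.
So the output falls by 6.04 %.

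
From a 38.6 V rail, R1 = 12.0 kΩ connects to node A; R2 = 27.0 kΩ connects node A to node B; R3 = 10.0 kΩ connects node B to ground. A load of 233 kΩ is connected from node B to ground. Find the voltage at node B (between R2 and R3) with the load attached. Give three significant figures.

V ≈ 7.62 V

At node B, R3 is in parallel with the load: R3‖R_L = 9.588 kΩ.
Below node A the resistance is R2 + (R3‖R_L) = 36.59 kΩ, so V_A = 38.6 × 36.59/48.59 = 29.07 V.
Then V_B = V_A × (R3‖R_L)/(R2 + R3‖R_L) = 29.07 × 9.588/36.59 = 7.62 V.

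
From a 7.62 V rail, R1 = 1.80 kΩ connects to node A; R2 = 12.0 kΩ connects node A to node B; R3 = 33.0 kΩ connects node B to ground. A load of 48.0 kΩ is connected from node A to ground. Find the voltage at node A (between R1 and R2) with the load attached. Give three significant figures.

V ≈ 7.07 V

Below node A the series string R2+R3 = 45.00 kΩ sits in parallel with the 48.0 kΩ load: 23.23 kΩ.
V_A = 7.62 × 23.23/(1.80 + 23.23) = 7.07 V.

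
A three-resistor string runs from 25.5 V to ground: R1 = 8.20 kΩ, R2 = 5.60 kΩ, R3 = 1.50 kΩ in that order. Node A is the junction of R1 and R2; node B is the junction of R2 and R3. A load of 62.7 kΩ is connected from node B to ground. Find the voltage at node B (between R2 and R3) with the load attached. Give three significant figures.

V ≈ 2.45 V

At node B, R3 is in parallel with the load: R3‖R_L = 1.465 kΩ.
Below node A the resistance is R2 + (R3‖R_L) = 7.065 kΩ, so V_A = 25.5 × 7.065/15.26 = 11.80 V.
Then V_B = V_A × (R3‖R_L)/(R2 + R3‖R_L) = 11.80 × 1.465/7.065 = 2.45 V.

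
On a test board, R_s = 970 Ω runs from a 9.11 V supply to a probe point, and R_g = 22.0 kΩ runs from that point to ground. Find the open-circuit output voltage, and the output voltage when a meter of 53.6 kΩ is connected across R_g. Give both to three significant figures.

Open-circuit: V = 9.11 × 22000/(970 + 22000) = 8.73 V.
With the load, R_g becomes R_g‖R_L = 15600 Ω, so V = 9.11 × 15600/16570 = 8.58 V.

Unloaded: 8.73 V; loaded: 8.58 V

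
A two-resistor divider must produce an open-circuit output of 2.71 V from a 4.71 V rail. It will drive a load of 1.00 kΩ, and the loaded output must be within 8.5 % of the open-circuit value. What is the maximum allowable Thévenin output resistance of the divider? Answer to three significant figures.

Loading drop = R_th/(R_th + R_L) ≤ 0.0850, so R_th ≤ R_L · ε/(1−ε) = 1.00 kΩ × 0.0850/0.9150 = 92.9 Ω.
(Any R1, R2 with R2/(R1+R2) = 0.575 and R1‖R2 ≤ 92.9 Ω will meet the spec.)

R_th ≤ 92.9 Ω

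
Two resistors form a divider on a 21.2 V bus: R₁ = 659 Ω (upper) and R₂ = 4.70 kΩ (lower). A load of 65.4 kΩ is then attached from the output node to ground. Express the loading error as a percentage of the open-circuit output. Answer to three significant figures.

The divider's output (Thévenin) resistance is R₁‖R₂ = 578.0 Ω.
Fractional drop under load = R_th/(R_th + R_L) = 578.0 / (578.0 + 65400) = 0.008760.
So the output falls by 0.876 %.

0.876 %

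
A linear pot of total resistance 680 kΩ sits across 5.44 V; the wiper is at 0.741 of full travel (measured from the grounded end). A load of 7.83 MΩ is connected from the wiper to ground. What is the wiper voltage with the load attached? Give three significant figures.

The wiper splits the pot into (1−α)R = 176.1 kΩ above and αR = 503.9 kΩ below.
Lower section ‖ load = 473.4 kΩ.
V_wiper = 5.44 × 473.4/(176.1 + 473.4) = 3.96 V.

V ≈ 3.96 V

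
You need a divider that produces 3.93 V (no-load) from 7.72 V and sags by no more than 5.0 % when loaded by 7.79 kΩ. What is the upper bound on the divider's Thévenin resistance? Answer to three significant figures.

Loading drop = R_th/(R_th + R_L) ≤ 0.0500, so R_th ≤ R_L · ε/(1−ε) = 7.79 kΩ × 0.0500/0.9500 = 410 Ω.
(Any R1, R2 with R2/(R1+R2) = 0.509 and R1‖R2 ≤ 410 Ω will meet the spec.)

R_th ≤ 410 Ω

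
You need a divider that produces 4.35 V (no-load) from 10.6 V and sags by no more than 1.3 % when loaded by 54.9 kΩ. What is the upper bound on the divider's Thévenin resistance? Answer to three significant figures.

Loading drop = R_th/(R_th + R_L) ≤ 0.0130, so R_th ≤ R_L · ε/(1−ε) = 54.9 kΩ × 0.0130/0.9870 = 723 Ω.

R_th ≤ 723 Ω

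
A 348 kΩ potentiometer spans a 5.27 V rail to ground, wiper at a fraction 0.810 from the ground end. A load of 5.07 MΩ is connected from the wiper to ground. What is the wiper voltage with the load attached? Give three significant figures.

V ≈ 4.22 V

The wiper splits the pot into (1−α)R = 66.12 kΩ above and αR = 281.9 kΩ below.
Lower section ‖ load = 267.0 kΩ.
V_wiper = 5.27 × 267.0/(66.12 + 267.0) = 4.22 V.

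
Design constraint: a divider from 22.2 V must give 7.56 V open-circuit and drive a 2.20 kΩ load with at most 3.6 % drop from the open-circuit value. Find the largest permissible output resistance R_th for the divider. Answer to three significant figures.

Loading drop = R_th/(R_th + R_L) ≤ 0.0360, so R_th ≤ R_L · ε/(1−ε) = 2.20 kΩ × 0.0360/0.9640 = 82.2 Ω.

R_th ≤ 82.2 Ω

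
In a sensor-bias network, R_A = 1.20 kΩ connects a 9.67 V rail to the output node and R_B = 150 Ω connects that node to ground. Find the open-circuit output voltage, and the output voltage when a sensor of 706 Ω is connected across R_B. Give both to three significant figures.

Unloaded: 1.07 V; loaded: 0.904 V

Open-circuit: V = 9.67 × 150/(1200 + 150) = 1.07 V.
With the load, R_B becomes R_B‖R_L = 123.7 Ω, so V = 9.67 × 123.7/1324 = 0.904 V.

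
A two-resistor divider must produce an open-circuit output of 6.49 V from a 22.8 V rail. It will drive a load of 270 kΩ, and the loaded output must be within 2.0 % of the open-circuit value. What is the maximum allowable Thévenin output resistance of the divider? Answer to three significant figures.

Loading drop = R_th/(R_th + R_L) ≤ 0.0200, so R_th ≤ R_L · ε/(1−ε) = 270 kΩ × 0.0200/0.9800 = 5.51 kΩ.

R_th ≤ 5.51 kΩ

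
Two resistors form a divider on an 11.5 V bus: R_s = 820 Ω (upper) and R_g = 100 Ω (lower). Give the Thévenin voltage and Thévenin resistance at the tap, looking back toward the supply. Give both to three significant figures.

V_th is the open-circuit tap voltage: 11.5 × 100/(820 + 100) = 1.25 V.
With the supply zeroed, R_s and R_g appear in parallel from the tap: R_th = R_s‖R_g = (820 × 100)/920.0 = 89.1 Ω.

V_th = 1.25 V, R_th = 89.1 Ω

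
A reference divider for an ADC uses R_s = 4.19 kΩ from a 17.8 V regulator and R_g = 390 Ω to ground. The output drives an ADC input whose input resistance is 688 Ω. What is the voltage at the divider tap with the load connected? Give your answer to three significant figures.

The load sits in parallel with R_g: R_g‖R_L = (390 × 688) / (390 + 688) = 248.9 Ω.
V_out = 17.8 × 248.9 / (4190 + 248.9) = 17.8 × 248.9/4439 = 0.998 V.
(Unloaded it would have been 1.52 V.)

V_out ≈ 0.998 V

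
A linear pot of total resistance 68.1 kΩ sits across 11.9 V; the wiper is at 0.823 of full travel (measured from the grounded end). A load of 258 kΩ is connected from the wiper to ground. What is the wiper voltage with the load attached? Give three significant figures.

V ≈ 9.43 V

The wiper splits the pot into (1−α)R = 12.05 kΩ above and αR = 56.05 kΩ below.
Lower section ‖ load = 46.04 kΩ.
V_wiper = 11.9 × 46.04/(12.05 + 46.04) = 9.43 V.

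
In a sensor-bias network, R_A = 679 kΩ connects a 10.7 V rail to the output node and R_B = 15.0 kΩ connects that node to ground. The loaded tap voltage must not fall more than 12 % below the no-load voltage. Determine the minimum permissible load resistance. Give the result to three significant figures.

Output resistance R_th = R_A‖R_B = (679 × 15.0)/694.0 = 14.68 kΩ.
The fractional drop is R_th/(R_th + R_L); requiring this ≤ 0.120 gives R_L ≥ R_th(1/0.120 − 1) = 14.68 × 7.333 = 108 kΩ.

R_L(min) ≈ 108 kΩ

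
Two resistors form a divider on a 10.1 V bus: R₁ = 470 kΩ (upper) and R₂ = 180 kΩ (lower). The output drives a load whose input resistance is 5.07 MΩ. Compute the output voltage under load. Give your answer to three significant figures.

The load sits in parallel with R₂: R₂‖R_L = (180 × 5070) / (180 + 5070) = 173.8 kΩ.
V_out = 10.1 × 173.8 / (470 + 173.8) = 10.1 × 173.8/643.8 = 2.73 V.

V_out ≈ 2.73 V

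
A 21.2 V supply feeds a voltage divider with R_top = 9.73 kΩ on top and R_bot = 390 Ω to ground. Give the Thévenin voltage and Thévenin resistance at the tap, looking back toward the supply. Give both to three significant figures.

V_th is the open-circuit tap voltage: 21.2 × 390/(9730 + 390) = 0.817 V.
With the supply zeroed, R_top and R_bot appear in parallel from the tap: R_th = R_top‖R_bot = (9730 × 390)/10120 = 375 Ω.

V_th = 0.817 V, R_th = 375 Ω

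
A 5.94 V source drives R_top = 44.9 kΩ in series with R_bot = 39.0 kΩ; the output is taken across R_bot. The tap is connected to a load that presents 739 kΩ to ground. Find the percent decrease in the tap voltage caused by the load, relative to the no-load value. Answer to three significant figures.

The divider's output (Thévenin) resistance is R_top‖R_bot = 20.87 kΩ.
Fractional drop under load = R_th/(R_th + R_L) = 20.87 / (20.87 + 739) = 0.02747.
So the output falls by 2.75 %.

2.75 %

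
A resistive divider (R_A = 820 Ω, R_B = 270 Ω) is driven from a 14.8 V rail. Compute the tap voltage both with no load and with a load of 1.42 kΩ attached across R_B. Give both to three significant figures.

Open-circuit: V = 14.8 × 270/(820 + 270) = 3.67 V.
With the load, R_B becomes R_B‖R_L = 226.9 Ω, so V = 14.8 × 226.9/1047 = 3.21 V.

Unloaded: 3.67 V; loaded: 3.21 V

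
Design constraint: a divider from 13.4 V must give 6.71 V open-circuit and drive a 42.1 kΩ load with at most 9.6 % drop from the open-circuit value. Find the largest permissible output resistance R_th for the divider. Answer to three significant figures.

R_th ≤ 4.47 kΩ

Loading drop = R_th/(R_th + R_L) ≤ 0.0960, so R_th ≤ R_L · ε/(1−ε) = 42.1 kΩ × 0.0960/0.9040 = 4.47 kΩ.
(Any R1, R2 with R2/(R1+R2) = 0.501 and R1‖R2 ≤ 4.47 kΩ will meet the spec.)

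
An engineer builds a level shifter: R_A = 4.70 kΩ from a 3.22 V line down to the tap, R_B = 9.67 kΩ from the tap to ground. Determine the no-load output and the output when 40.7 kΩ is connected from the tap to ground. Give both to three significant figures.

Unloaded: 2.17 V; loaded: 2.01 V

Open-circuit: V = 3.22 × 9.67/(4.70 + 9.67) = 2.17 V.
With the load, R_B becomes R_B‖R_L = 7.814 kΩ, so V = 3.22 × 7.814/12.51 = 2.01 V.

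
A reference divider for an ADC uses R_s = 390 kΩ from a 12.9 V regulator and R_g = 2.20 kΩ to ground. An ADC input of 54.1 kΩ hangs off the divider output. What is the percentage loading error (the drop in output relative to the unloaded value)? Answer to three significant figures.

The divider's output (Thévenin) resistance is R_s‖R_g = 2.188 kΩ.
Fractional drop under load = R_th/(R_th + R_L) = 2.188 / (2.188 + 54.1) = 0.03887.
So the output falls by 3.89 %.

3.89 %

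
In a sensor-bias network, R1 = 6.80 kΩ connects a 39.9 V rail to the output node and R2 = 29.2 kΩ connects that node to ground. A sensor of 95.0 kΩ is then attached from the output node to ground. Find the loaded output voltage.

V_out ≈ 30.6 V

The load sits in parallel with R2: R2‖R_L = (29.2 × 95.0) / (29.2 + 95.0) = 22.33 kΩ.
V_out = 39.9 × 22.33 / (6.80 + 22.33) = 39.9 × 22.33/29.13 = 30.6 V.
(Unloaded it would have been 32.4 V.)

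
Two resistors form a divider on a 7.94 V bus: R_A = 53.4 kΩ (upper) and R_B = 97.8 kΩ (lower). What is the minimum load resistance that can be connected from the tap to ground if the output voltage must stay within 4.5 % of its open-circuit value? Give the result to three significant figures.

R_L(min) ≈ 733 kΩ

Output resistance R_th = R_A‖R_B = (53.4 × 97.8)/151.2 = 34.54 kΩ.
The fractional drop is R_th/(R_th + R_L); requiring this ≤ 0.0450 gives R_L ≥ R_th(1/0.0450 − 1) = 34.54 × 21.22 = 733 kΩ.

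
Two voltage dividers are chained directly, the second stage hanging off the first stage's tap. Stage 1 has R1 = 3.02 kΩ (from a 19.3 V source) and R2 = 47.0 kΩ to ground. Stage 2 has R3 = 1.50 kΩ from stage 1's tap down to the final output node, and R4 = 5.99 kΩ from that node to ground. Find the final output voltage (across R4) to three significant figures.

V_out ≈ 10.5 V

Stage 2 presents R3+R4 = 7.490 kΩ as a load on stage 1's tap.
Stage 1's lower leg becomes R2‖(R3+R4) = 6.460 kΩ, so V_mid = 19.3 × 6.460/9.480 = 13.15 V.
Stage 2 is itself unloaded: V_out = V_mid × R4/(R3+R4) = 13.15 × 5.99/7.490 = 10.5 V.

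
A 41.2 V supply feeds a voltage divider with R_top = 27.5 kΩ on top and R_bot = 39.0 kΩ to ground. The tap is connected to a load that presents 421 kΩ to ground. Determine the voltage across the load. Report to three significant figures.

The load sits in parallel with R_bot: R_bot‖R_L = (39.0 × 421) / (39.0 + 421) = 35.69 kΩ.
V_out = 41.2 × 35.69 / (27.5 + 35.69) = 41.2 × 35.69/63.19 = 23.3 V.

V_out ≈ 23.3 V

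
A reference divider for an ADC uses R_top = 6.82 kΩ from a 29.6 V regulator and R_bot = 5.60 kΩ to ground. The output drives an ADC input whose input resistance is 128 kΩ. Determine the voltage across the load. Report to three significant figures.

The load sits in parallel with R_bot: R_bot‖R_L = (5.60 × 128) / (5.60 + 128) = 5.365 kΩ.
V_out = 29.6 × 5.365 / (6.82 + 5.365) = 29.6 × 5.365/12.19 = 13.0 V.

V_out ≈ 13.0 V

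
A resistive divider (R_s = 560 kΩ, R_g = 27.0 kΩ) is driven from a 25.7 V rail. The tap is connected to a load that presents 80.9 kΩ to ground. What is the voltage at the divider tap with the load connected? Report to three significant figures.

The load sits in parallel with R_g: R_g‖R_L = (27.0 × 80.9) / (27.0 + 80.9) = 20.24 kΩ.
V_out = 25.7 × 20.24 / (560 + 20.24) = 25.7 × 20.24/580.2 = 0.897 V.
(Unloaded it would have been 1.18 V.)

V_out ≈ 0.897 V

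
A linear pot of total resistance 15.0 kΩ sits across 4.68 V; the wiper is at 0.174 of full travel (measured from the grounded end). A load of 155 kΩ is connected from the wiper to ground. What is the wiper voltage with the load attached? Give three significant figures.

The wiper splits the pot into (1−α)R = 12.39 kΩ above and αR = 2.610 kΩ below.
Lower section ‖ load = 2.567 kΩ.
V_wiper = 4.68 × 2.567/(12.39 + 2.567) = 0.803 V.

V ≈ 0.803 V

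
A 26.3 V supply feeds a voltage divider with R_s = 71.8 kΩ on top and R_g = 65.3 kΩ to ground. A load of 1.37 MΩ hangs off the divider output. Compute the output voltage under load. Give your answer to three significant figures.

V_out ≈ 12.2 V

The load sits in parallel with R_g: R_g‖R_L = (65.3 × 1370) / (65.3 + 1370) = 62.33 kΩ.
V_out = 26.3 × 62.33 / (71.8 + 62.33) = 26.3 × 62.33/134.1 = 12.2 V.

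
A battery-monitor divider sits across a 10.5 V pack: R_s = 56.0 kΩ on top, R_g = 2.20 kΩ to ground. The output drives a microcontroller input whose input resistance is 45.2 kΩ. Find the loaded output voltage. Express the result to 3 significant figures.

The load sits in parallel with R_g: R_g‖R_L = (2.20 × 45.2) / (2.20 + 45.2) = 2.098 kΩ.
V_out = 10.5 × 2.098 / (56.0 + 2.098) = 10.5 × 2.098/58.10 = 0.379 V.

V_out ≈ 0.379 V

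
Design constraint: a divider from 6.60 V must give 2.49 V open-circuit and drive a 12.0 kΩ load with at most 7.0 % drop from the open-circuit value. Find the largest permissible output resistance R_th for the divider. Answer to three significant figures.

Loading drop = R_th/(R_th + R_L) ≤ 0.0700, so R_th ≤ R_L · ε/(1−ε) = 12.0 kΩ × 0.0700/0.9300 = 903 Ω.

R_th ≤ 903 Ω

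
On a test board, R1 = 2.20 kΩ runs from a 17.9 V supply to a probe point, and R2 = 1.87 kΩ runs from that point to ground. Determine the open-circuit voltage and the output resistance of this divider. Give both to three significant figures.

V_th is the open-circuit tap voltage: 17.9 × 1.87/(2.20 + 1.87) = 8.22 V.
With the supply zeroed, R1 and R2 appear in parallel from the tap: R_th = R1‖R2 = (2.20 × 1.87)/4.070 = 1.01 kΩ.

V_th = 8.22 V, R_th = 1.01 kΩ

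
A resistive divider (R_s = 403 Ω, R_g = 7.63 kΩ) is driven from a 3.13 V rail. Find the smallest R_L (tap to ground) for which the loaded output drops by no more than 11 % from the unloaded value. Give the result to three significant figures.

R_L(min) ≈ 3.10 kΩ

Output resistance R_th = R_s‖R_g = (403 × 7630)/8033 = 382.8 Ω.
The fractional drop is R_th/(R_th + R_L); requiring this ≤ 0.110 gives R_L ≥ R_th(1/0.110 − 1) = 382.8 × 8.091 = 3.10 kΩ.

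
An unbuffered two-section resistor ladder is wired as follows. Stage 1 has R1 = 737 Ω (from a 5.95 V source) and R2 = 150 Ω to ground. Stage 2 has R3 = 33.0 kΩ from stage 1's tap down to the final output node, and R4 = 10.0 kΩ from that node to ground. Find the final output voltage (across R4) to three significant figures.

V_out ≈ 0.233 V

Stage 2 presents R3+R4 = 43000 Ω as a load on stage 1's tap.
Stage 1's lower leg becomes R2‖(R3+R4) = 149.5 Ω, so V_mid = 5.95 × 149.5/886.5 = 1.003 V.
Stage 2 is itself unloaded: V_out = V_mid × R4/(R3+R4) = 1.003 × 10000/43000 = 0.233 V.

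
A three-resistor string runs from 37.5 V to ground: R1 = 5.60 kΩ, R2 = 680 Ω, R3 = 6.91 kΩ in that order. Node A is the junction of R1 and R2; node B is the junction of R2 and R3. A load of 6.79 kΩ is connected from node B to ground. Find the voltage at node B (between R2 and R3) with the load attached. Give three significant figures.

At node B, R3 is in parallel with the load: R3‖R_L = 3425 Ω.
Below node A the resistance is R2 + (R3‖R_L) = 4105 Ω, so V_A = 37.5 × 4105/9705 = 15.86 V.
Then V_B = V_A × (R3‖R_L)/(R2 + R3‖R_L) = 15.86 × 3425/4105 = 13.2 V.

V ≈ 13.2 V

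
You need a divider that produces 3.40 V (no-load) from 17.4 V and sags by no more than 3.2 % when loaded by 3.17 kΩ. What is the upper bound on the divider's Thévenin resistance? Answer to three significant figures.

R_th ≤ 105 Ω

Loading drop = R_th/(R_th + R_L) ≤ 0.0320, so R_th ≤ R_L · ε/(1−ε) = 3.17 kΩ × 0.0320/0.9680 = 105 Ω.
(Any R1, R2 with R2/(R1+R2) = 0.195 and R1‖R2 ≤ 105 Ω will meet the spec.)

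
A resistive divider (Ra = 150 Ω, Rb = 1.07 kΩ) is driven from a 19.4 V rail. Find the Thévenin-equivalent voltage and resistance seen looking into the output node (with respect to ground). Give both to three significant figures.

V_th is the open-circuit tap voltage: 19.4 × 1070/(150 + 1070) = 17.0 V.
With the supply zeroed, Ra and Rb appear in parallel from the tap: R_th = Ra‖Rb = (150 × 1070)/1220 = 132 Ω.

V_th = 17.0 V, R_th = 132 Ω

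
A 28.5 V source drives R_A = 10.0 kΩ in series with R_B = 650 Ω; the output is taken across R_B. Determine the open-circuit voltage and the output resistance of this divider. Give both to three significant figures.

V_th is the open-circuit tap voltage: 28.5 × 650/(10000 + 650) = 1.74 V.
With the supply zeroed, R_A and R_B appear in parallel from the tap: R_th = R_A‖R_B = (10000 × 650)/10650 = 610 Ω.

V_th = 1.74 V, R_th = 610 Ω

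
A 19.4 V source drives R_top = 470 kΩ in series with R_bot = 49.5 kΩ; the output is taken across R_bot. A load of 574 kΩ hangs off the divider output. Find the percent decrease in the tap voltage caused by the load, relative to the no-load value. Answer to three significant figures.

7.24 %

The divider's output (Thévenin) resistance is R_top‖R_bot = 44.78 kΩ.
Fractional drop under load = R_th/(R_th + R_L) = 44.78 / (44.78 + 574) = 0.07237.
So the output falls by 7.24 %.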